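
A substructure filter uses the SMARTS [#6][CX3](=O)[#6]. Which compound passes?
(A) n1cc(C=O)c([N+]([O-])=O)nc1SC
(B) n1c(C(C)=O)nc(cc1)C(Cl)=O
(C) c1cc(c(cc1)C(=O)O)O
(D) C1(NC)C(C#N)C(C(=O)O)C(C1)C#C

B

[#6][CX3](=O)[#6] describes a carbonyl carbon (no H) flanked by two carbons (a ketone).
(A) has an aldehyde (-CHO) but the carbonyl carbon has H1, so it is not flanked by two carbons.
(B) contains an acetyl/ketone group (-C(=O)CH3), which satisfies every atom and bond constraint.
(C) has a carboxylic acid group (-C(=O)OH) but one neighbour of the carbonyl carbon is O, not C.
(D) has a carboxylic acid group (-C(=O)OH) but one neighbour of the carbonyl carbon is O, not C.
So the answer is (B).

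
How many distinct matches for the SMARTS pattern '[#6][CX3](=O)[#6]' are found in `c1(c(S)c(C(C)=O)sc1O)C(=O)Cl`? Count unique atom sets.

1

[#6][CX3](=O)[#6] is the SMARTS for a ketone: a carbonyl carbon (no H) flanked by two carbons.
Exactly one fragment in the molecule meets all constraints, giving 1 match.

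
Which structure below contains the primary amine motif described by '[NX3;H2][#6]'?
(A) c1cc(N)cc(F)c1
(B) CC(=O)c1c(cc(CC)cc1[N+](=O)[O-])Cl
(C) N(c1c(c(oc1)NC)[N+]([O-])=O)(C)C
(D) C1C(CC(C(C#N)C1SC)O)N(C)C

A

[NX3;H2][#6] describes a trivalent nitrogen with two H attached to carbon (a primary amine).
(A) contains a primary amino group (-NH2), which satisfies every atom and bond constraint.
(B) has a nitro group (-[N+](=O)[O-]) but the nitrogen is [N+] with no H, not NX3H2.
(C) has a nitro group (-[N+](=O)[O-]) but the nitrogen is [N+] with no H, not NX3H2.
(D) has a nitrile (-C#N) but the nitrogen is NX1 (triple-bonded), not NX3 with two H.
So the answer is (A).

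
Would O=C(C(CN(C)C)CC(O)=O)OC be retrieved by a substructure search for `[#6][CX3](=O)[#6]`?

The pattern [#6][CX3](=O)[#6] describes a carbonyl carbon (no H) flanked by two carbons — a ketone.
The closest candidate here is a methyl-ester group (-C(=O)OCH3), but one neighbour of the carbonyl carbon is O, not C. No other fragment satisfies the full query, so there is no match.

No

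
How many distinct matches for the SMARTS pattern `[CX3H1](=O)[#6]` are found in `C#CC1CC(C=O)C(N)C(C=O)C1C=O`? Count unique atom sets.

3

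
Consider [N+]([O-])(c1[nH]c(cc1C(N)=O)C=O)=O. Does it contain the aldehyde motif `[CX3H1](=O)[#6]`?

Yes

The pattern [CX3H1](=O)[#6] describes an sp2 carbon with one H, double-bonded to O and single-bonded to carbon — an aldehyde.
The molecule carries an aldehyde (-CHO), whose atoms satisfy every constraint of the query, so the pattern matches.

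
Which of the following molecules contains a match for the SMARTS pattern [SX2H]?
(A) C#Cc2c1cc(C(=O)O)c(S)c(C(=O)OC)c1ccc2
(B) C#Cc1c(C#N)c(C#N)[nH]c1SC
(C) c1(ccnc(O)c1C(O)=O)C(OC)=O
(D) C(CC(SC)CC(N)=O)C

A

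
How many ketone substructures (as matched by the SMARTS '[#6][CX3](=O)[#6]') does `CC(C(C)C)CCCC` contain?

[#6][CX3](=O)[#6] is the SMARTS for a ketone: a carbonyl carbon (no H) flanked by two carbons.
No fragment in the molecule satisfies every constraint, giving 0 matches.

0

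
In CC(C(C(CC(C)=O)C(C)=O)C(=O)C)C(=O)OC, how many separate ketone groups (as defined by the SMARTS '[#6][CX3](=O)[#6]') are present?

3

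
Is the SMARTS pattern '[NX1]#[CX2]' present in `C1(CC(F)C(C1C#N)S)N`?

Yes

The pattern [NX1]#[CX2] describes a nitrogen triple-bonded to a two-connected carbon — a nitrile.
The molecule carries a nitrile (-C#N), whose atoms satisfy every constraint of the query, so the pattern matches.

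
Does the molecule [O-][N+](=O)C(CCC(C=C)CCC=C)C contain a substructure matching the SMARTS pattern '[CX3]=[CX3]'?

The pattern [CX3]=[CX3] describes a non-aromatic C=C double bond between two sp2 carbons — an alkene.
The molecule carries a vinyl group (-CH=CH2), whose atoms satisfy every constraint of the query, so the pattern matches.

Yes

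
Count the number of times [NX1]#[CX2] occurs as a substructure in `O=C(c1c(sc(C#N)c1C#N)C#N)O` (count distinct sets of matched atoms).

3

[NX1]#[CX2] is the SMARTS for a nitrile: a nitrogen triple-bonded to a two-connected carbon.
The molecule carries 3 separate instances of a nitrile (-C#N) meeting every constraint; each maps to a distinct set of atoms, giving 3 matches.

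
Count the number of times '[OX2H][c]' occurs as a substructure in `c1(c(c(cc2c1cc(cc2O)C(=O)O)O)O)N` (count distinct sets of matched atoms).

3

[OX2H][c] is the SMARTS for a phenol: a hydroxyl oxygen attached to an aromatic carbon.
The molecule carries 3 separate instances of a hydroxyl group (-OH) meeting every constraint; each maps to a distinct set of atoms, giving 3 matches.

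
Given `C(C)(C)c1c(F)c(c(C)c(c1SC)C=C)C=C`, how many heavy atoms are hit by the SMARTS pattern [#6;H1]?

Check the 17 heavy atoms by environment: 6× c (aromatic, H0) → no; 3× C (H1) → match; 2× C (H2) → no; 4× C (H3) → no; 1× F (H0) → no; 1× S (H0) → no.
That gives 3 matching atoms.

3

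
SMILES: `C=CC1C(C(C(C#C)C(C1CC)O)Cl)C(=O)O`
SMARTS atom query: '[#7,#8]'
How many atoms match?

3

The query [#7,#8] means: nitrogen or oxygen (comma = OR).
Check the 17 heavy atoms by environment: 13× C → no; 3× O → match; 1× Cl → no.
That gives 3 matching atoms.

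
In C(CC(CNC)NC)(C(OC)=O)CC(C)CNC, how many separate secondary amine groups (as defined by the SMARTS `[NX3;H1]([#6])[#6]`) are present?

3

[NX3;H1]([#6])[#6] is the SMARTS for a secondary amine: a trivalent nitrogen with one H, bonded to two carbons.
The molecule carries 3 separate instances of an N-methylamino group (-NHCH3) meeting every constraint; each maps to a distinct set of atoms, giving 3 matches.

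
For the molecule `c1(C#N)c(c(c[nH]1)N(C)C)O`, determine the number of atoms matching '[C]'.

3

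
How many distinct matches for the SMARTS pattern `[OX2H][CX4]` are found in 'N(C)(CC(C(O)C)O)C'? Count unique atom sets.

2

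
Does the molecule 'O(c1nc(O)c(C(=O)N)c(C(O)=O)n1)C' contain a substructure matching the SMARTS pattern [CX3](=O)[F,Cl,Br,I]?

No

The pattern [CX3](=O)[F,Cl,Br,I] describes a carbonyl carbon bonded to a halogen — an acyl halide.
The closest candidate here is a carboxylic acid group (-C(=O)OH), but the carbonyl is bonded to -OH, not to a halogen. No other fragment satisfies the full query, so there is no match.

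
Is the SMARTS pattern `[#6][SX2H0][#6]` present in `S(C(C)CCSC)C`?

Yes

The pattern [#6][SX2H0][#6] describes an aliphatic sulfur bridging two carbons with no H on the sulfur — a thioether.
The molecule carries a methylthio ether (-SCH3), whose atoms satisfy every constraint of the query, so the pattern matches.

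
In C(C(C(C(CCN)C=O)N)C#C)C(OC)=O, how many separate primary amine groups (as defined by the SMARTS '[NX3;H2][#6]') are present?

2

[NX3;H2][#6] is the SMARTS for a primary amine: a trivalent nitrogen with two H attached to carbon.
The molecule carries 2 separate instances of a primary amino group (-NH2) meeting every constraint; each maps to a distinct set of atoms, giving 2 matches.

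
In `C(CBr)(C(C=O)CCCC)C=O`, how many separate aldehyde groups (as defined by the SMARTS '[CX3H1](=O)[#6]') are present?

[CX3H1](=O)[#6] is the SMARTS for an aldehyde: an sp2 carbon with one H, double-bonded to O and single-bonded to carbon.
The molecule carries 2 separate instances of an aldehyde (-CHO) meeting every constraint; each maps to a distinct set of atoms, giving 2 matches.

2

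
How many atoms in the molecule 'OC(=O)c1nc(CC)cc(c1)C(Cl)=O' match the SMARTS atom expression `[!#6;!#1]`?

5

The query [!#6;!#1] means: not carbon and not hydrogen — any heteroatom.
Check the 14 heavy atoms by environment: 1× n (aromatic) → match; 5× c (aromatic) → no; 4× C → no; 3× O → match; 1× Cl → match.
Summing the matching environments: 1 + 3 + 1 = 5 matching atoms.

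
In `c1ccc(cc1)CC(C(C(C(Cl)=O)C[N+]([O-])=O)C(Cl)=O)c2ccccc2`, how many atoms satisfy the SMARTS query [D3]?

The query [D3] means: atom with exactly three heavy-atom neighbours.
Check the 26 heavy atoms by environment: 2× C (D2) → no; 5× C (D3) → match; 1× N (charge +1, D3) → match; 1× O (charge -1, D1) → no; 3× O (D1) → no; 2× Cl (D1) → no; 2× c (aromatic, D3) → match; 10× c (aromatic, D2) → no.
Summing the matching environments: 5 + 1 + 2 = 8 matching atoms.

8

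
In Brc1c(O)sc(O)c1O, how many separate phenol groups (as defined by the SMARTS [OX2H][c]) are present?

3

[OX2H][c] is the SMARTS for a phenol: a hydroxyl oxygen attached to an aromatic carbon.
The molecule carries 3 separate instances of a hydroxyl group (-OH) meeting every constraint; each maps to a distinct set of atoms, giving 3 matches.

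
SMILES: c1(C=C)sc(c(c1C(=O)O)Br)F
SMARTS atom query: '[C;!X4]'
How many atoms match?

3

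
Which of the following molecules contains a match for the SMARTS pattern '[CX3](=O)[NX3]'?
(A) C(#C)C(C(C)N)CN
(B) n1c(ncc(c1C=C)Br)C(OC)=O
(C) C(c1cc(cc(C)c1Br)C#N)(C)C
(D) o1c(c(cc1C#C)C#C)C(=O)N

D

[CX3](=O)[NX3] describes a carbonyl carbon bonded to a trivalent nitrogen (an amide).
(A) has a primary amino group (-NH2) but the -NH2 is not attached to a carbonyl carbon.
(B) has a methyl-ester group (-C(=O)OCH3) but the carbonyl is bonded to O, not to an NX3 nitrogen.
(C) has a nitrile (-C#N) but the nitrile N is NX1 (triple-bonded), not NX3.
(D) contains a primary amide (-C(=O)NH2), which satisfies every atom and bond constraint.
So the answer is (D).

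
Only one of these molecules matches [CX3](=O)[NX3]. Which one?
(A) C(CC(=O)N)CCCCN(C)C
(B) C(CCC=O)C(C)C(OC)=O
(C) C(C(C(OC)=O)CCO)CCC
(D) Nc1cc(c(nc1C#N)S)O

A

[CX3](=O)[NX3] describes a carbonyl carbon bonded to a trivalent nitrogen (an amide).
(A) contains a primary amide (-C(=O)NH2), which satisfies every atom and bond constraint.
(B) has a methyl-ester group (-C(=O)OCH3) but the carbonyl is bonded to O, not to an NX3 nitrogen.
(C) has a methyl-ester group (-C(=O)OCH3) but the carbonyl is bonded to O, not to an NX3 nitrogen.
(D) has a nitrile (-C#N) but the nitrile N is NX1 (triple-bonded), not NX3.
So the answer is (A).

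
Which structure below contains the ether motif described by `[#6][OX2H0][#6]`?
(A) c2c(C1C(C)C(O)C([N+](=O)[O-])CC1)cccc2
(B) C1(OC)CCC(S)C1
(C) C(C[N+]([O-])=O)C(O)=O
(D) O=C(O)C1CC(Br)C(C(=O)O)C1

[#6][OX2H0][#6] describes an aliphatic oxygen bridging two carbons with no H on the oxygen (an ether).
(A) has a hydroxyl group (-OH) but the oxygen has H1, not H0 bridging two carbons.
(B) contains a methoxy ether (-OCH3), which satisfies every atom and bond constraint.
(C) has a carboxylic acid group (-C(=O)OH) but the -OH oxygen has H1; the =O is OX1, not OX2.
(D) has a carboxylic acid group (-C(=O)OH) but the -OH oxygen has H1; the =O is OX1, not OX2.
So the answer is (B).

B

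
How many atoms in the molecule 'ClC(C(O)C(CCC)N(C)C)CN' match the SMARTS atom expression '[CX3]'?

The query [CX3] means: C with X3: aliphatic carbon with exactly 3 total connections.
Check the 13 heavy atoms by environment: 9× C (X4) → no; 1× Cl (X1) → no; 2× N (X3) → no; 1× O (X2) → no.
No environment satisfies the query, so 0 matching atoms.

0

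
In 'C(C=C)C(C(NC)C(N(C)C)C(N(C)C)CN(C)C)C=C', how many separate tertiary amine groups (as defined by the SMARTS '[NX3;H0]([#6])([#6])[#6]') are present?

3

[NX3;H0]([#6])([#6])[#6] is the SMARTS for a tertiary amine: a trivalent nitrogen with no H, bonded to three carbons.
The molecule carries 3 separate instances of a dimethylamino group (-N(CH3)2) meeting every constraint; each maps to a distinct set of atoms, giving 3 matches.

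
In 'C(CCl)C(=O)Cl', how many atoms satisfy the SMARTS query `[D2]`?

The query [D2] means: atom with exactly two heavy-atom neighbours.
Check the 6 heavy atoms by environment: 2× C (D2) → match; 1× C (D3) → no; 1× O (D1) → no; 2× Cl (D1) → no.
That gives 2 matching atoms.

2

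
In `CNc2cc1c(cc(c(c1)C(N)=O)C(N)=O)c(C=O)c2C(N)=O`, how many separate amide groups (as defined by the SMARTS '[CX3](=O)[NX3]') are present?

3

[CX3](=O)[NX3] is the SMARTS for an amide: a carbonyl carbon bonded to a trivalent nitrogen.
The molecule carries 3 separate instances of a primary amide (-C(=O)NH2) meeting every constraint; each maps to a distinct set of atoms, giving 3 matches.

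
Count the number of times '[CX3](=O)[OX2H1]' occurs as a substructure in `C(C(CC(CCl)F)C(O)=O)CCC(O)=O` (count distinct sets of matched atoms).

[CX3](=O)[OX2H1] is the SMARTS for a carboxylic acid: an sp2 carbon double-bonded to O and single-bonded to an -OH oxygen.
The molecule carries 2 separate instances of a carboxylic acid group (-C(=O)OH) meeting every constraint; each maps to a distinct set of atoms, giving 2 matches.

2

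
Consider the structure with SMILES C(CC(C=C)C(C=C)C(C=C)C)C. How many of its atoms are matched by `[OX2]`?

0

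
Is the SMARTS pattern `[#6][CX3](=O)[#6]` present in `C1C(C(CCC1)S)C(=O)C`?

The pattern [#6][CX3](=O)[#6] describes a carbonyl carbon (no H) flanked by two carbons — a ketone.
The molecule carries an acetyl/ketone group (-C(=O)CH3), whose atoms satisfy every constraint of the query, so the pattern matches.

Yes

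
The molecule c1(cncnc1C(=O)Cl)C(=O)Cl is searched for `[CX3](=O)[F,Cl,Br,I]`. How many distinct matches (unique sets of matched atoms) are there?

2

[CX3](=O)[F,Cl,Br,I] is the SMARTS for an acyl halide: a carbonyl carbon bonded to a halogen.
The molecule carries 2 separate instances of an acyl chloride (-C(=O)Cl) meeting every constraint; each maps to a distinct set of atoms, giving 2 matches.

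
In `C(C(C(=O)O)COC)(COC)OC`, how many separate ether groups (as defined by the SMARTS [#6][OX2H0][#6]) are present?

3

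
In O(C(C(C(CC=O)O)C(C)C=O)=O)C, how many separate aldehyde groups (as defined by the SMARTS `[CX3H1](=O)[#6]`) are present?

2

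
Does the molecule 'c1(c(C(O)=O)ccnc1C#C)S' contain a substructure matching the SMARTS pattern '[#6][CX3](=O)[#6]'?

No

The pattern [#6][CX3](=O)[#6] describes a carbonyl carbon (no H) flanked by two carbons — a ketone.
The closest candidate here is a carboxylic acid group (-C(=O)OH), but one neighbour of the carbonyl carbon is O, not C. No other fragment satisfies the full query, so there is no match.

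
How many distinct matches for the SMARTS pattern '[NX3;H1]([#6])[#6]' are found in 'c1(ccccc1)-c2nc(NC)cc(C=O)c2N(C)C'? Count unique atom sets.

[NX3;H1]([#6])[#6] is the SMARTS for a secondary amine: a trivalent nitrogen with one H, bonded to two carbons.
Exactly one fragment in the molecule meets all constraints, giving 1 match.

1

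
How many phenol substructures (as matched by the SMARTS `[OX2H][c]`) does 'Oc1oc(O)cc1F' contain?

[OX2H][c] is the SMARTS for a phenol: a hydroxyl oxygen attached to an aromatic carbon.
The molecule carries 2 separate instances of a hydroxyl group (-OH) meeting every constraint; each maps to a distinct set of atoms, giving 2 matches.

2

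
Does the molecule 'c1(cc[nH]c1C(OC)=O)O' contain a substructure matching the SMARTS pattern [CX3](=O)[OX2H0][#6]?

The pattern [CX3](=O)[OX2H0][#6] describes a carbonyl carbon bonded to an oxygen that is itself bonded to carbon (no H on that O) — an ester.
The molecule carries a methyl-ester group (-C(=O)OCH3), whose atoms satisfy every constraint of the query, so the pattern matches.

Yes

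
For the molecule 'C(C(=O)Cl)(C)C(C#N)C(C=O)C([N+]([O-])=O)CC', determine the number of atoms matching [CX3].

The query [CX3] means: C with X3: aliphatic carbon with exactly 3 total connections.
Check the 17 heavy atoms by environment: 7× C (X4) → no; 2× C (X3) → match; 3× O (X1) → no; 1× Cl (X1) → no; 1× C (X2) → no; 1× N (X1) → no; 1× N (charge +1, X3) → no; 1× O (charge -1, X1) → no.
That gives 2 matching atoms.

2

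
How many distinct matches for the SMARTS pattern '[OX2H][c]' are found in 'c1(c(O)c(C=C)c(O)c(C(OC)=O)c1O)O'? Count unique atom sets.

4

[OX2H][c] is the SMARTS for a phenol: a hydroxyl oxygen attached to an aromatic carbon.
The molecule carries 4 separate instances of a hydroxyl group (-OH) meeting every constraint; each maps to a distinct set of atoms, giving 4 matches.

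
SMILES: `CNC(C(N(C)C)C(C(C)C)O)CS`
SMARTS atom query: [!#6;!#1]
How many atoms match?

4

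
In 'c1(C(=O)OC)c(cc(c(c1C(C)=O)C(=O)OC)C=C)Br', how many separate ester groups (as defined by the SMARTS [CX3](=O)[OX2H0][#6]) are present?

[CX3](=O)[OX2H0][#6] is the SMARTS for an ester: a carbonyl carbon bonded to an oxygen that is itself bonded to carbon (no H on that O).
The molecule carries 2 separate instances of a methyl-ester group (-C(=O)OCH3) meeting every constraint; each maps to a distinct set of atoms, giving 2 matches.

2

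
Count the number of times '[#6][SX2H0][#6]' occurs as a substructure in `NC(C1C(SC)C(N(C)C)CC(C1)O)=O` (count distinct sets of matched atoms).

1

[#6][SX2H0][#6] is the SMARTS for a thioether: an aliphatic sulfur bridging two carbons with no H on the sulfur.
Exactly one fragment in the molecule meets all constraints, giving 1 match.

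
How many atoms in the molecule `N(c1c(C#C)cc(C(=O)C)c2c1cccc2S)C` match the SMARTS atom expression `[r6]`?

10

The query [r6] means: r6 matches atoms in a six-membered ring.
Check the 18 heavy atoms by environment: 10× c (aromatic, in 6-ring) → match; 1× N (acyclic) → no; 5× C (acyclic) → no; 1× O (acyclic) → no; 1× S (acyclic) → no.
That gives 10 matching atoms.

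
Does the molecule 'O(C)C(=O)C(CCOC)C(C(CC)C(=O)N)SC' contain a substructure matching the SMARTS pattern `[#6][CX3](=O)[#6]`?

No

The pattern [#6][CX3](=O)[#6] describes a carbonyl carbon (no H) flanked by two carbons — a ketone.
The closest candidate here is a methyl-ester group (-C(=O)OCH3), but one neighbour of the carbonyl carbon is O, not C. No other fragment satisfies the full query, so there is no match.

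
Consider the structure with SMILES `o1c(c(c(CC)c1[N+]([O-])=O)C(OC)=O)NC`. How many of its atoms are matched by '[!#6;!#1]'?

7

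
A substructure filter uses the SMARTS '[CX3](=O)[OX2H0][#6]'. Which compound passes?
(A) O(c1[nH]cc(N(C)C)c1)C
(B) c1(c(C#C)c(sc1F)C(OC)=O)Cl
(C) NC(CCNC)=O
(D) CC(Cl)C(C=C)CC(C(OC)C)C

B

[CX3](=O)[OX2H0][#6] describes a carbonyl carbon bonded to an oxygen that is itself bonded to carbon (no H on that O) (an ester).
(A) has a methoxy ether (-OCH3) but the ether oxygen is not adjacent to a C=O carbon.
(B) contains a methyl-ester group (-C(=O)OCH3), which satisfies every atom and bond constraint.
(C) has a primary amide (-C(=O)NH2) but the carbonyl is bonded to N, not to an O-C linkage.
(D) has a methoxy ether (-OCH3) but the ether oxygen is not adjacent to a C=O carbon.
So the answer is (B).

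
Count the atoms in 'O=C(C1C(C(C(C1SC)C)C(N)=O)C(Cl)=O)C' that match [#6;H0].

3

Check the 17 heavy atoms by environment: 5× C (H1) → no; 3× C (H0) → match; 3× O (H0) → no; 1× N (H2) → no; 3× C (H3) → no; 1× Cl (H0) → no; 1× S (H0) → no.
That gives 3 matching atoms.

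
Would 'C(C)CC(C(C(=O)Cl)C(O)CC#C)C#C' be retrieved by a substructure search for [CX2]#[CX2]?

Yes

The pattern [CX2]#[CX2] describes a carbon-carbon triple bond — an alkyne.
The molecule carries an ethynyl group (-C#CH), whose atoms satisfy every constraint of the query, so the pattern matches.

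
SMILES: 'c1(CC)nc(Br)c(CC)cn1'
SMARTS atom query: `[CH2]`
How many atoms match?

2

The query [CH2] means: aliphatic carbon with exactly two hydrogens.
Check the 11 heavy atoms by environment: 2× n (aromatic, H0) → no; 3× c (aromatic, H0) → no; 1× c (aromatic, H1) → no; 2× C (H2) → match; 2× C (H3) → no; 1× Br (H0) → no.
That gives 2 matching atoms.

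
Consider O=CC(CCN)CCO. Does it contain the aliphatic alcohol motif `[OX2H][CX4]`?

Yes

The pattern [OX2H][CX4] describes a hydroxyl oxygen bound to an sp3 (X4) carbon — an aliphatic alcohol.
The molecule carries a hydroxyl group (-OH), whose atoms satisfy every constraint of the query, so the pattern matches.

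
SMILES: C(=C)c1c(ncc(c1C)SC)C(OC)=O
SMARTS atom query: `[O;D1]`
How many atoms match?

1

The query [O;D1] means: aliphatic oxygen bonded to exactly one heavy atom.
Check the 15 heavy atoms by environment: 1× n (aromatic, D2) → no; 1× c (aromatic, D2) → no; 4× c (aromatic, D3) → no; 1× C (D3) → no; 1× O (D1) → match; 1× O (D2) → no; 4× C (D1) → no; 1× S (D2) → no; 1× C (D2) → no.
That gives 1 matching atom.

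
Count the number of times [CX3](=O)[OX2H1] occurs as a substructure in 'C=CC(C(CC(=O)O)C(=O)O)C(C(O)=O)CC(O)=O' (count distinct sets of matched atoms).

4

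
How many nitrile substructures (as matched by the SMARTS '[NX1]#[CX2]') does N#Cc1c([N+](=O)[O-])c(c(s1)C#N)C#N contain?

3

[NX1]#[CX2] is the SMARTS for a nitrile: a nitrogen triple-bonded to a two-connected carbon.
The molecule carries 3 separate instances of a nitrile (-C#N) meeting every constraint; each maps to a distinct set of atoms, giving 3 matches.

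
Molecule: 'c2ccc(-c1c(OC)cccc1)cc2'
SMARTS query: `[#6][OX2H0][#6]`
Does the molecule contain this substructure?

The pattern [#6][OX2H0][#6] describes an aliphatic oxygen bridging two carbons with no H on the oxygen — an ether.
The molecule carries a methoxy ether (-OCH3), whose atoms satisfy every constraint of the query, so the pattern matches.

Yes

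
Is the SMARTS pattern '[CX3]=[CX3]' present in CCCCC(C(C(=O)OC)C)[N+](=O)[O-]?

No

The pattern [CX3]=[CX3] describes a non-aromatic C=C double bond between two sp2 carbons — an alkene.
The closest candidate here is an ethyl group (-CH2CH3), but its C-C bond is a single bond between CX4 carbons, not CX3=CX3. No other fragment satisfies the full query, so there is no match.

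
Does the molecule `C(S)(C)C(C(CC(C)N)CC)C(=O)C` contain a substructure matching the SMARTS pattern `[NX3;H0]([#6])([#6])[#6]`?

The pattern [NX3;H0]([#6])([#6])[#6] describes a trivalent nitrogen with no H, bonded to three carbons — a tertiary amine.
The closest candidate here is a primary amino group (-NH2), but the nitrogen has H2, not H0 with three carbons. No other fragment satisfies the full query, so there is no match.

No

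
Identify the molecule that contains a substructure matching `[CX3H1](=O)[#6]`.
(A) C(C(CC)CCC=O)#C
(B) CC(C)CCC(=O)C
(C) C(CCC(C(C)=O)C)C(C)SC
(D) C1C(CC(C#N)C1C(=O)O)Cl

A

[CX3H1](=O)[#6] describes an sp2 carbon with one H, double-bonded to O and single-bonded to carbon (an aldehyde).
(A) contains an aldehyde (-CHO), which satisfies every atom and bond constraint.
(B) has an acetyl/ketone group (-C(=O)CH3) but the carbonyl carbon has H0 (two carbon neighbours), not H1.
(C) has an acetyl/ketone group (-C(=O)CH3) but the carbonyl carbon has H0 (two carbon neighbours), not H1.
(D) has a carboxylic acid group (-C(=O)OH) but the carbonyl carbon has H0 and is bonded to O, not H1.
So the answer is (A).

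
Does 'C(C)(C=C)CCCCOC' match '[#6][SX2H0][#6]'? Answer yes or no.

No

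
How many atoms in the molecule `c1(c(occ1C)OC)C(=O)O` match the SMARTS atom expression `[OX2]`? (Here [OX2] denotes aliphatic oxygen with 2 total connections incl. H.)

The query [OX2] means: aliphatic oxygen with two total connections — ether, hydroxyl, or ester single-bond O.
Check the 11 heavy atoms by environment: 1× o (aromatic, X2) → no; 4× c (aromatic, X3) → no; 2× C (X4) → no; 2× O (X2) → match; 1× C (X3) → no; 1× O (X1) → no.
That gives 2 matching atoms.

2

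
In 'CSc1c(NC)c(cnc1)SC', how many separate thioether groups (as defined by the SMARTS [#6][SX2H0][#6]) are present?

[#6][SX2H0][#6] is the SMARTS for a thioether: an aliphatic sulfur bridging two carbons with no H on the sulfur.
The molecule carries 2 separate instances of a methylthio ether (-SCH3) meeting every constraint; each maps to a distinct set of atoms, giving 2 matches.

2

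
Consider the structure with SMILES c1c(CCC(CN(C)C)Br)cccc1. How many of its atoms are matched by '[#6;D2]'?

8

The query [#6;D2] means: any carbon bonded to exactly two heavy atoms.
Check the 14 heavy atoms by environment: 3× C (D2) → match; 1× C (D3) → no; 1× c (aromatic, D3) → no; 5× c (aromatic, D2) → match; 1× N (D3) → no; 2× C (D1) → no; 1× Br (D1) → no.
Summing the matching environments: 3 + 5 = 8 matching atoms.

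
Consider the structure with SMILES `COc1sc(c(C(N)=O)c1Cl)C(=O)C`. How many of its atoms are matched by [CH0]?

The query [CH0] means: aliphatic carbon with no attached hydrogen.
Check the 14 heavy atoms by environment: 1× s (aromatic, H0) → no; 4× c (aromatic, H0) → no; 2× C (H0) → match; 3× O (H0) → no; 2× C (H3) → no; 1× N (H2) → no; 1× Cl (H0) → no.
That gives 2 matching atoms.

2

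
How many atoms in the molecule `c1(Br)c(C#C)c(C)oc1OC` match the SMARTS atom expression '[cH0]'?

4

The query [cH0] means: aromatic carbon with no attached hydrogen (substituted or ring-fusion).
Check the 11 heavy atoms by environment: 1× o (aromatic, H0) → no; 4× c (aromatic, H0) → match; 2× C (H3) → no; 1× C (H0) → no; 1× C (H1) → no; 1× O (H0) → no; 1× Br (H0) → no.
That gives 4 matching atoms.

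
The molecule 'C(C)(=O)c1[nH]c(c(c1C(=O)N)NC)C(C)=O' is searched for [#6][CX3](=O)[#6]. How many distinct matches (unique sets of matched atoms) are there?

[#6][CX3](=O)[#6] is the SMARTS for a ketone: a carbonyl carbon (no H) flanked by two carbons.
The molecule carries 2 separate instances of an acetyl/ketone group (-C(=O)CH3) meeting every constraint; each maps to a distinct set of atoms, giving 2 matches.

2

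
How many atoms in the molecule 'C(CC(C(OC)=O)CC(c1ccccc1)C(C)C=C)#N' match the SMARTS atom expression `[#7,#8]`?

3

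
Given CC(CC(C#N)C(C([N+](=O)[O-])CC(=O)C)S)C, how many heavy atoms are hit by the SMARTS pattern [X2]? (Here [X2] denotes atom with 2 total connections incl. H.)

The query [X2] means: any atom with exactly two total connections (bonds + H).
Check the 17 heavy atoms by environment: 9× C (X4) → no; 1× N (charge +1, X3) → no; 1× O (charge -1, X1) → no; 2× O (X1) → no; 1× S (X2) → match; 1× C (X3) → no; 1× C (X2) → match; 1× N (X1) → no.
Summing the matching environments: 1 + 1 = 2 matching atoms.

2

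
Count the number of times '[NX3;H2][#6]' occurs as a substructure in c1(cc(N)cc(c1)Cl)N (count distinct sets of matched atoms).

2

[NX3;H2][#6] is the SMARTS for a primary amine: a trivalent nitrogen with two H attached to carbon.
The molecule carries 2 separate instances of a primary amino group (-NH2) meeting every constraint; each maps to a distinct set of atoms, giving 2 matches.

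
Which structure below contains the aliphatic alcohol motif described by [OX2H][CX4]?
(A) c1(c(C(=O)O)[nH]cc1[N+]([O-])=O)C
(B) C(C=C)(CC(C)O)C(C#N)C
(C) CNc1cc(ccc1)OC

B

[OX2H][CX4] describes a hydroxyl oxygen bound to an sp3 (X4) carbon (an aliphatic alcohol).
(A) has a carboxylic acid group (-C(=O)OH) but the -OH is on a CX3 carbonyl carbon, not a CX4 carbon.
(B) contains a hydroxyl group (-OH), which satisfies every atom and bond constraint.
(C) has a methoxy ether (-OCH3) but the oxygen has H0 (ether), not H1.
So the answer is (B).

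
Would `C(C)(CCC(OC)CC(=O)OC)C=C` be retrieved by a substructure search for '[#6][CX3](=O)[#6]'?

No

The pattern [#6][CX3](=O)[#6] describes a carbonyl carbon (no H) flanked by two carbons — a ketone.
The closest candidate here is a methyl-ester group (-C(=O)OCH3), but one neighbour of the carbonyl carbon is O, not C. No other fragment satisfies the full query, so there is no match.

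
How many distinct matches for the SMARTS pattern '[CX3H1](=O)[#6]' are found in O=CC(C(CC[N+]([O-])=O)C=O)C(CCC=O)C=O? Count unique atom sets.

[CX3H1](=O)[#6] is the SMARTS for an aldehyde: an sp2 carbon with one H, double-bonded to O and single-bonded to carbon.
The molecule carries 4 separate instances of an aldehyde (-CHO) meeting every constraint; each maps to a distinct set of atoms, giving 4 matches.

4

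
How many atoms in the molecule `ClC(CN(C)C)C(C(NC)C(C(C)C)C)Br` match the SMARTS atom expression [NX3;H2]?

The query [NX3;H2] means: aliphatic N with 3 total connections, two of them H — an -NH2 nitrogen (amine or amide).
Check the 16 heavy atoms by environment: 6× C (H3, X4) → no; 5× C (H1, X4) → no; 1× C (H2, X4) → no; 1× Br (H0, X1) → no; 1× N (H0, X3) → no; 1× N (H1, X3) → no; 1× Cl (H0, X1) → no.
No environment satisfies the query, so 0 matching atoms.

0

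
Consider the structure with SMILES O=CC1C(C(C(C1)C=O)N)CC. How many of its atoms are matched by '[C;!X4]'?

The query [C;!X4] means: aliphatic carbon that does not have four total connections.
Check the 12 heavy atoms by environment: 7× C (X4) → no; 1× N (X3) → no; 2× C (X3) → match; 2× O (X1) → no.
That gives 2 matching atoms.

2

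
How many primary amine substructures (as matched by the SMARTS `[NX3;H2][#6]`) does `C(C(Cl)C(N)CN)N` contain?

3

[NX3;H2][#6] is the SMARTS for a primary amine: a trivalent nitrogen with two H attached to carbon.
The molecule carries 3 separate instances of a primary amino group (-NH2) meeting every constraint; each maps to a distinct set of atoms, giving 3 matches.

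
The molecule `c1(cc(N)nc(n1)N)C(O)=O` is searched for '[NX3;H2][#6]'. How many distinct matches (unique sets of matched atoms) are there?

2

[NX3;H2][#6] is the SMARTS for a primary amine: a trivalent nitrogen with two H attached to carbon.
The molecule carries 2 separate instances of a primary amino group (-NH2) meeting every constraint; each maps to a distinct set of atoms, giving 2 matches.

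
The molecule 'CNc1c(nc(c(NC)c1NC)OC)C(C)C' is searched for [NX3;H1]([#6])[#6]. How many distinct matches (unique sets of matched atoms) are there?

3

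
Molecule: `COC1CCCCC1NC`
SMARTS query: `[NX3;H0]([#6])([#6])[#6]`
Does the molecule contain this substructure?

No

The pattern [NX3;H0]([#6])([#6])[#6] describes a trivalent nitrogen with no H, bonded to three carbons — a tertiary amine.
The closest candidate here is an N-methylamino group (-NHCH3), but the nitrogen still has one H (H1), not H0. No other fragment satisfies the full query, so there is no match.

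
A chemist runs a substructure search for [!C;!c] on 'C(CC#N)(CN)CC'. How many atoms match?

The query [!C;!c] means: neither aliphatic nor aromatic carbon — same as [!#6].
Check the 8 heavy atoms by environment: 6× C → no; 2× N → match.
That gives 2 matching atoms.

2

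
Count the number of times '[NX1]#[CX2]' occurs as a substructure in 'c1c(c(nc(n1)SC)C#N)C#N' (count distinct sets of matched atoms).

[NX1]#[CX2] is the SMARTS for a nitrile: a nitrogen triple-bonded to a two-connected carbon.
The molecule carries 2 separate instances of a nitrile (-C#N) meeting every constraint; each maps to a distinct set of atoms, giving 2 matches.

2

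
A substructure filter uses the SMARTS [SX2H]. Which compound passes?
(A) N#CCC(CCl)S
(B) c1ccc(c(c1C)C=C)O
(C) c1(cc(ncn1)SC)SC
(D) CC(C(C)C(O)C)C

A

[SX2H] describes an aliphatic sulfur with two connections, one being H (a thiol).
(A) contains a thiol (-SH), which satisfies every atom and bond constraint.
(B) has a hydroxyl group (-OH) but it is an -OH, not an -SH.
(C) has a methylthio ether (-SCH3) but the sulfur has H0 (bonded to two carbons), not H1.
(D) has a hydroxyl group (-OH) but it is an -OH, not an -SH.
So the answer is (A).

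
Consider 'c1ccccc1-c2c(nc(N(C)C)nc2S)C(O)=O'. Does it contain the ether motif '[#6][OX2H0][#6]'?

The pattern [#6][OX2H0][#6] describes an aliphatic oxygen bridging two carbons with no H on the oxygen — an ether.
The closest candidate here is a carboxylic acid group (-C(=O)OH), but the -OH oxygen has H1; the =O is OX1, not OX2. No other fragment satisfies the full query, so there is no match.

No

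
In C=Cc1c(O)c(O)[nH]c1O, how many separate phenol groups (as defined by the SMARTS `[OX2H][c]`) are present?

3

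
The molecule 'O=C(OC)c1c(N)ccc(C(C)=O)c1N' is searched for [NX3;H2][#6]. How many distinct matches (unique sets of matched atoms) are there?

2

[NX3;H2][#6] is the SMARTS for a primary amine: a trivalent nitrogen with two H attached to carbon.
The molecule carries 2 separate instances of a primary amino group (-NH2) meeting every constraint; each maps to a distinct set of atoms, giving 2 matches.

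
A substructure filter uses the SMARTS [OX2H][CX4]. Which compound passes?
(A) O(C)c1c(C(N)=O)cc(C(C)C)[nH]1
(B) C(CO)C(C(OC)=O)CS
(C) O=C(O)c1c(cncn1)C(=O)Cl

B

[OX2H][CX4] describes a hydroxyl oxygen bound to an sp3 (X4) carbon (an aliphatic alcohol).
(A) has a methoxy ether (-OCH3) but the oxygen has H0 (ether), not H1.
(B) contains a hydroxyl group (-OH), which satisfies every atom and bond constraint.
(C) has a carboxylic acid group (-C(=O)OH) but the -OH is on a CX3 carbonyl carbon, not a CX4 carbon.
So the answer is (B).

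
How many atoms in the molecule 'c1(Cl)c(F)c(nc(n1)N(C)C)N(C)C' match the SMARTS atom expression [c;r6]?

The query [c;r6] means: aromatic carbon that belongs to a six-membered ring.
Check the 14 heavy atoms by environment: 2× n (aromatic, in 6-ring) → no; 4× c (aromatic, in 6-ring) → match; 2× N (acyclic) → no; 4× C (acyclic) → no; 1× F (acyclic) → no; 1× Cl (acyclic) → no.
That gives 4 matching atoms.

4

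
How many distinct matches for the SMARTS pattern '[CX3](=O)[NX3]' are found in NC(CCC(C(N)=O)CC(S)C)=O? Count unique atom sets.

2

[CX3](=O)[NX3] is the SMARTS for an amide: a carbonyl carbon bonded to a trivalent nitrogen.
The molecule carries 2 separate instances of a primary amide (-C(=O)NH2) meeting every constraint; each maps to a distinct set of atoms, giving 2 matches.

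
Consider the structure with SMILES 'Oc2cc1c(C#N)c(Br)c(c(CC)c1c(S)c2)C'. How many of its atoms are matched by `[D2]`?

The query [D2] means: atom with exactly two heavy-atom neighbours.
Check the 18 heavy atoms by environment: 8× c (aromatic, D3) → no; 2× c (aromatic, D2) → match; 2× C (D2) → match; 2× C (D1) → no; 1× N (D1) → no; 1× O (D1) → no; 1× S (D1) → no; 1× Br (D1) → no.
Summing the matching environments: 2 + 2 = 4 matching atoms.

4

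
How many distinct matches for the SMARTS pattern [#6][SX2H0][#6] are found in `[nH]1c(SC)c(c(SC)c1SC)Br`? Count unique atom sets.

3

[#6][SX2H0][#6] is the SMARTS for a thioether: an aliphatic sulfur bridging two carbons with no H on the sulfur.
The molecule carries 3 separate instances of a methylthio ether (-SCH3) meeting every constraint; each maps to a distinct set of atoms, giving 3 matches.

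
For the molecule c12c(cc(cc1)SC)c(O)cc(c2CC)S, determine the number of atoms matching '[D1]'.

4

The query [D1] means: atom with exactly one heavy-atom neighbour (degree 1).
Check the 16 heavy atoms by environment: 6× c (aromatic, D3) → no; 4× c (aromatic, D2) → no; 1× C (D2) → no; 2× C (D1) → match; 1× O (D1) → match; 1× S (D2) → no; 1× S (D1) → match.
Summing the matching environments: 2 + 1 + 1 = 4 matching atoms.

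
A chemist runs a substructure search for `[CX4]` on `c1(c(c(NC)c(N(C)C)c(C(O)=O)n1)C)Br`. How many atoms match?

The query [CX4] means: C with X4: aliphatic carbon with exactly 4 total connections (bonds + H).
Check the 16 heavy atoms by environment: 1× n (aromatic, X2) → no; 5× c (aromatic, X3) → no; 2× N (X3) → no; 4× C (X4) → match; 1× C (X3) → no; 1× O (X1) → no; 1× O (X2) → no; 1× Br (X1) → no.
That gives 4 matching atoms.

4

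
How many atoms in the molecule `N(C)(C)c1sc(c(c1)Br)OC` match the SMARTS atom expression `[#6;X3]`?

4

The query [#6;X3] means: any carbon (aromatic or not) with three total connections.
Check the 11 heavy atoms by environment: 1× s (aromatic, X2) → no; 4× c (aromatic, X3) → match; 1× Br (X1) → no; 1× N (X3) → no; 3× C (X4) → no; 1× O (X2) → no.
That gives 4 matching atoms.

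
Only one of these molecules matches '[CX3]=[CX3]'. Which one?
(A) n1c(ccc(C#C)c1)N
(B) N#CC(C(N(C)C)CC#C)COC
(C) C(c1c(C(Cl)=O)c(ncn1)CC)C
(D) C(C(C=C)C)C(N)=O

D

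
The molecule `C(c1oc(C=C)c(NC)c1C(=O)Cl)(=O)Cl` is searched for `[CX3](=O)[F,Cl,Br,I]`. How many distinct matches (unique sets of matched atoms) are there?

2

[CX3](=O)[F,Cl,Br,I] is the SMARTS for an acyl halide: a carbonyl carbon bonded to a halogen.
The molecule carries 2 separate instances of an acyl chloride (-C(=O)Cl) meeting every constraint; each maps to a distinct set of atoms, giving 2 matches.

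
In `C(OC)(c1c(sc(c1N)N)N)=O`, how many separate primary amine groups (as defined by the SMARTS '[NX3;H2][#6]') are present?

[NX3;H2][#6] is the SMARTS for a primary amine: a trivalent nitrogen with two H attached to carbon.
The molecule carries 3 separate instances of a primary amino group (-NH2) meeting every constraint; each maps to a distinct set of atoms, giving 3 matches.

3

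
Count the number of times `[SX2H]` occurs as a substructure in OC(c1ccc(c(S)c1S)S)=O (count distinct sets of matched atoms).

3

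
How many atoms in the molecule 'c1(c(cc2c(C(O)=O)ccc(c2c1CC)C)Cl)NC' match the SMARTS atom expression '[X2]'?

The query [X2] means: any atom with exactly two total connections (bonds + H).
Check the 19 heavy atoms by environment: 10× c (aromatic, X3) → no; 1× N (X3) → no; 4× C (X4) → no; 1× C (X3) → no; 1× O (X1) → no; 1× O (X2) → match; 1× Cl (X1) → no.
That gives 1 matching atom.

1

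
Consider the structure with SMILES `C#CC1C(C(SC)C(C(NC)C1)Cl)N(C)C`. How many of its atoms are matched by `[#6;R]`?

Check the 16 heavy atoms by environment: 6× C (in 6-ring) → match; 6× C (acyclic) → no; 2× N (acyclic) → no; 1× Cl (acyclic) → no; 1× S (acyclic) → no.
That gives 6 matching atoms.

6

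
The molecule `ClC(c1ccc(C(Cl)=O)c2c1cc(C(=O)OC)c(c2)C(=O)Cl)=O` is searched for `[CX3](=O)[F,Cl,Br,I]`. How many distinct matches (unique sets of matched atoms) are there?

[CX3](=O)[F,Cl,Br,I] is the SMARTS for an acyl halide: a carbonyl carbon bonded to a halogen.
The molecule carries 3 separate instances of an acyl chloride (-C(=O)Cl) meeting every constraint; each maps to a distinct set of atoms, giving 3 matches.

3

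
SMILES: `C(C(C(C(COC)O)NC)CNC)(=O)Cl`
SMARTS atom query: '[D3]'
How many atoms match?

The query [D3] means: atom with exactly three heavy-atom neighbours.
Check the 15 heavy atoms by environment: 2× C (D2) → no; 4× C (D3) → match; 1× O (D2) → no; 3× C (D1) → no; 2× O (D1) → no; 1× Cl (D1) → no; 2× N (D2) → no.
That gives 4 matching atoms.

4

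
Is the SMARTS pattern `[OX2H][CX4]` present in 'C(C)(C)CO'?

Yes

The pattern [OX2H][CX4] describes a hydroxyl oxygen bound to an sp3 (X4) carbon — an aliphatic alcohol.
The molecule carries a hydroxyl group (-OH), whose atoms satisfy every constraint of the query, so the pattern matches.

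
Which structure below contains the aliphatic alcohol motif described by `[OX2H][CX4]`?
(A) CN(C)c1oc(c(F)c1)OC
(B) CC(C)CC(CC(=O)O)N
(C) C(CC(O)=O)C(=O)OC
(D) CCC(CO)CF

D

[OX2H][CX4] describes a hydroxyl oxygen bound to an sp3 (X4) carbon (an aliphatic alcohol).
(A) has a methoxy ether (-OCH3) but the oxygen has H0 (ether), not H1.
(B) has a carboxylic acid group (-C(=O)OH) but the -OH is on a CX3 carbonyl carbon, not a CX4 carbon.
(C) has a carboxylic acid group (-C(=O)OH) but the -OH is on a CX3 carbonyl carbon, not a CX4 carbon.
(D) contains a hydroxyl group (-OH), which satisfies every atom and bond constraint.
So the answer is (D).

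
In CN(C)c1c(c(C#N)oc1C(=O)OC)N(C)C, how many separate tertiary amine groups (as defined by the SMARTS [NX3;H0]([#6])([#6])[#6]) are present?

2

[NX3;H0]([#6])([#6])[#6] is the SMARTS for a tertiary amine: a trivalent nitrogen with no H, bonded to three carbons.
The molecule carries 2 separate instances of a dimethylamino group (-N(CH3)2) meeting every constraint; each maps to a distinct set of atoms, giving 2 matches.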